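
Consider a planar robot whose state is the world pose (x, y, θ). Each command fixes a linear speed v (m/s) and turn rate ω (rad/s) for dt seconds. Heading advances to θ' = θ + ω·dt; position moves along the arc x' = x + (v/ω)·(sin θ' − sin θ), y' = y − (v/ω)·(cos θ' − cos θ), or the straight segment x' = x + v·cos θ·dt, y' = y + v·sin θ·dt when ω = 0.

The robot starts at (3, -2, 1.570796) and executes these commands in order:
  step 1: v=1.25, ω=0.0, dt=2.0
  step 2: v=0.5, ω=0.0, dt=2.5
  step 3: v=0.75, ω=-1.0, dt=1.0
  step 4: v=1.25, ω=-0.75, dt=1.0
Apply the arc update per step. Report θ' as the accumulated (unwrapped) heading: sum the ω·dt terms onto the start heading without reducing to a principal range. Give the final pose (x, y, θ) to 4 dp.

step 1: θ'=1.5708 (straight) → pose (3.0000, 0.5000, 1.5708)
step 2: θ'=1.5708 (straight) → pose (3.0000, 1.7500, 1.5708)
step 3: θ'=0.5708 (R=-0.7500) → pose (3.3448, 2.3811, 0.5708)
step 4: θ'=-0.1792 (R=-1.6667) → pose (4.5424, 2.6186, -0.1792)

(4.5424, 2.6186, -0.1792)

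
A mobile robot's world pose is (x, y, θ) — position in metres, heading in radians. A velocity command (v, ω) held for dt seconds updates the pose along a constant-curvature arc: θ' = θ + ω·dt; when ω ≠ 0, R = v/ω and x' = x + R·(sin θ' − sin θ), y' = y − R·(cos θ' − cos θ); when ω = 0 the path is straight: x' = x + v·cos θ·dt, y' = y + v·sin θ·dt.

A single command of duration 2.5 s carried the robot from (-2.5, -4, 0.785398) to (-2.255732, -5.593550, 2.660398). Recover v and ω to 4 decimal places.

v = -0.7500, ω = 0.7500

Δθ = 2.660398 − 0.785398 = 1.875000
ω = Δθ/dt = 1.875000/2.5 = 0.7500
R = −Δy/(cos θ' − cos θ) = -1.0000
v = R·ω = -1.0000·0.7500 = -0.7500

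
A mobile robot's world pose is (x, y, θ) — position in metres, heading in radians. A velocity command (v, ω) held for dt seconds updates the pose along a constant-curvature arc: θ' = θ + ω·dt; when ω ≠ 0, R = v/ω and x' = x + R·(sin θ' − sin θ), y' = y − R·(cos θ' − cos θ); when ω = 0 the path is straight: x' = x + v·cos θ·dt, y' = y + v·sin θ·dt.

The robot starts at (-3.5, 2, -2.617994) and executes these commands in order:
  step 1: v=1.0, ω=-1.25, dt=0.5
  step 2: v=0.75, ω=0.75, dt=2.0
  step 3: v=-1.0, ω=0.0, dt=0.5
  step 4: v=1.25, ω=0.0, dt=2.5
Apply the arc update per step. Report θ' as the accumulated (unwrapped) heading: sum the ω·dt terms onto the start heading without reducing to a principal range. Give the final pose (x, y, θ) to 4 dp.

step 1: θ'=-3.2430 (R=-0.8000) → pose (-3.9810, 1.8969, -3.2430)
step 2: θ'=-1.7430 (R=1.0000) → pose (-5.0674, 1.0734, -1.7430)
step 3: θ'=-1.7430 (straight) → pose (-4.9817, 1.5660, -1.7430)
step 4: θ'=-1.7430 (straight) → pose (-5.5172, -1.5128, -1.7430)

(-5.5172, -1.5128, -1.7430)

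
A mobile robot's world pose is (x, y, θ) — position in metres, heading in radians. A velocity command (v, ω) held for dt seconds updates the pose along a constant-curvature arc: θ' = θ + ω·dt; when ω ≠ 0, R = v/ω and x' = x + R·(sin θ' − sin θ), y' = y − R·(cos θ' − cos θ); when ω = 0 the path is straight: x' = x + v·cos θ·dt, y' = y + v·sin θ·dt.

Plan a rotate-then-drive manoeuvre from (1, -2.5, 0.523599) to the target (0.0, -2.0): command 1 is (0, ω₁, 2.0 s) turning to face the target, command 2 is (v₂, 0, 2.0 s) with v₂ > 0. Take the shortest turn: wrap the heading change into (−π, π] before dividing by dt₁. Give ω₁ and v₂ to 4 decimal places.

heading to target = atan2(-2−-2.5, 0−1) = 2.6779
Δθ = wrap(2.6779 − 0.5236) = 2.1543; ω₁ = Δθ/dt₁ = 1.0772
distance = √((0−1)² + (-2−-2.5)²) = 1.1180; v₂ = distance/dt₂ = 0.5590

ω₁ = 1.0772, v₂ = 0.5590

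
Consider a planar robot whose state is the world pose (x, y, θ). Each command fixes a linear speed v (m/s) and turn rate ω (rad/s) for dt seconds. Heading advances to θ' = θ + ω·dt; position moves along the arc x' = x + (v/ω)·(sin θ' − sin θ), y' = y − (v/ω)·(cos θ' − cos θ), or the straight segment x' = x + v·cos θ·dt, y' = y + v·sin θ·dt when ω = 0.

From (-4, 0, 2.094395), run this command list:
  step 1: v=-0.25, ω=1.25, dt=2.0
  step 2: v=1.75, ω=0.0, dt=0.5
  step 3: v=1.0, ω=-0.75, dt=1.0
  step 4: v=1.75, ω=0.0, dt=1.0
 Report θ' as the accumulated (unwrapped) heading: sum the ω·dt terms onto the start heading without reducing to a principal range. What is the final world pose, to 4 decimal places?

(-5.5288, -2.7840, 3.8444)

step 1: θ'=4.5944 (R=-0.2000) → pose (-3.6282, 0.0765, 4.5944)
step 2: θ'=4.5944 (straight) → pose (-3.7312, -0.7925, 4.5944)
step 3: θ'=3.8444 (R=-1.3333) → pose (-4.1934, -1.6529, 3.8444)
step 4: θ'=3.8444 (straight) → pose (-5.5288, -2.7840, 3.8444)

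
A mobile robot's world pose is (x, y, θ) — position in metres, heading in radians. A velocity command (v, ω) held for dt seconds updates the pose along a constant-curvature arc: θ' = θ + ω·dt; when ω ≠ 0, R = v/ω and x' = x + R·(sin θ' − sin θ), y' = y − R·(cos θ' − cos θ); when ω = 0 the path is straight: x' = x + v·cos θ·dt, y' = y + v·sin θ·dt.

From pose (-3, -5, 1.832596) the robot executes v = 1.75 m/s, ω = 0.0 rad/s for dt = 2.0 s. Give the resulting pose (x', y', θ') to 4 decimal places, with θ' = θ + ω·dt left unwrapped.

θ' = 1.8326 + 0.0·2.0 = 1.8326
ω = 0 → straight: x' = -3 + 1.75·cos(1.8326)·2.0 = -3.9059
y' = -5 + 1.75·sin(1.8326)·2.0 = -1.6193

(-3.9059, -1.6193, 1.8326)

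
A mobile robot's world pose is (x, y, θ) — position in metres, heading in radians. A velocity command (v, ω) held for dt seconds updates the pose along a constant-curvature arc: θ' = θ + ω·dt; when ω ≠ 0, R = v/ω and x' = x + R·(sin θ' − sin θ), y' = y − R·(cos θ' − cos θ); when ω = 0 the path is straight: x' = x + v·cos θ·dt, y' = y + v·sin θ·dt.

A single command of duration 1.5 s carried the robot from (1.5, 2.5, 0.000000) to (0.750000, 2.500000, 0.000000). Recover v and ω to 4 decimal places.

Δθ = 0.000000 − 0.000000 = 0.000000
ω = Δθ/dt = 0.000000/1.5 = 0.0000
ω = 0 → v = (Δx·cos θ + Δy·sin θ)/dt = -0.5000

v = -0.5000, ω = 0.0000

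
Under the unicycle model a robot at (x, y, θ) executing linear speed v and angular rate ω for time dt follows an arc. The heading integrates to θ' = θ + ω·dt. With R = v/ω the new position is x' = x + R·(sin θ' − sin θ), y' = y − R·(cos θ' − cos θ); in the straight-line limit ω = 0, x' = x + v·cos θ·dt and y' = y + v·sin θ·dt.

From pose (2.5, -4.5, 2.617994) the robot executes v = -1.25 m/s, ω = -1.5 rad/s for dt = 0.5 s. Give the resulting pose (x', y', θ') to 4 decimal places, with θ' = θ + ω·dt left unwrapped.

(2.8801, -4.9777, 1.8680)

θ' = 2.6180 + -1.5·0.5 = 1.8680
R = v/ω = -1.25/-1.5 = 0.8333
x' = 2.5 + 0.8333·(sin 1.8680 − sin 2.6180) = 2.8801
y' = -4.5 − 0.8333·(cos 1.8680 − cos 2.6180) = -4.9777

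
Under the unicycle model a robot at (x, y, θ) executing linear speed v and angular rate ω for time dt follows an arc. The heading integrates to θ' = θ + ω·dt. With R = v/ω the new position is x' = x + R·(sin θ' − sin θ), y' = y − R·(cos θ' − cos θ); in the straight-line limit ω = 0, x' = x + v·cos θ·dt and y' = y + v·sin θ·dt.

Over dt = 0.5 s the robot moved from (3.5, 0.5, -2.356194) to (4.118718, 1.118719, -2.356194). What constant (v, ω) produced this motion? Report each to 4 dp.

Δθ = -2.356194 − -2.356194 = 0.000000
ω = Δθ/dt = 0.000000/0.5 = 0.0000
ω = 0 → v = (Δx·cos θ + Δy·sin θ)/dt = -1.7500

v = -1.7500, ω = 0.0000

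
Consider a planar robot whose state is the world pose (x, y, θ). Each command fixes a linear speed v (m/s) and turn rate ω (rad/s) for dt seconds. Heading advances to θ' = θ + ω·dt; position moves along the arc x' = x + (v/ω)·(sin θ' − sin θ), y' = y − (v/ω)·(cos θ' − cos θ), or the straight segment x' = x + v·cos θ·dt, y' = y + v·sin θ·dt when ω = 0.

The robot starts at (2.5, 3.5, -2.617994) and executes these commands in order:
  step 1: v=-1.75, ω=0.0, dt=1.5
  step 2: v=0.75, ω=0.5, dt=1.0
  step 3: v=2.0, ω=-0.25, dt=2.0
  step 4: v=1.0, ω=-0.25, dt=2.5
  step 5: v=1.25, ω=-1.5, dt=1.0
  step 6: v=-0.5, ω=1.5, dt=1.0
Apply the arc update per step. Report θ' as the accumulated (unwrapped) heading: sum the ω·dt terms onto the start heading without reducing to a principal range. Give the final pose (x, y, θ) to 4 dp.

(-1.4436, 1.5255, -3.2430)

step 1: θ'=-2.6180 (straight) → pose (4.7733, 4.8125, -2.6180)
step 2: θ'=-2.1180 (R=1.5000) → pose (4.2423, 4.2939, -2.1180)
step 3: θ'=-2.6180 (R=-8.0000) → pose (1.4104, 1.5281, -2.6180)
step 4: θ'=-3.2430 (R=-4.0000) → pose (-0.9945, 1.0127, -3.2430)
step 5: θ'=-4.7430 (R=-0.8333) → pose (-1.7430, 1.8673, -4.7430)
step 6: θ'=-3.2430 (R=-0.3333) → pose (-1.4436, 1.5255, -3.2430)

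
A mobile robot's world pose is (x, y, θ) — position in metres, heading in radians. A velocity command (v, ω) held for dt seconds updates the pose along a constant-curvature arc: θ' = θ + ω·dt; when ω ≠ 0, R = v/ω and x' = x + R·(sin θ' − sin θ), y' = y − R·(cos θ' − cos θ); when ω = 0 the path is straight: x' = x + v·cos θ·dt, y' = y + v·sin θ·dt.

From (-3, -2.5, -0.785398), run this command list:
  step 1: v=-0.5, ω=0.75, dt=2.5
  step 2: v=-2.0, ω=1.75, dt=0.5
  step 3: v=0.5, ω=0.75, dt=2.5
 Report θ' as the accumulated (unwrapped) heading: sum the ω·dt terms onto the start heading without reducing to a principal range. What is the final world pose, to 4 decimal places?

(-5.1488, -3.3754, 3.8396)

step 1: θ'=1.0896 (R=-0.6667) → pose (-4.0624, -2.6628, 1.0896)
step 2: θ'=1.9646 (R=-1.1429) → pose (-4.1047, -3.6303, 1.9646)
step 3: θ'=3.8396 (R=0.6667) → pose (-5.1488, -3.3754, 3.8396)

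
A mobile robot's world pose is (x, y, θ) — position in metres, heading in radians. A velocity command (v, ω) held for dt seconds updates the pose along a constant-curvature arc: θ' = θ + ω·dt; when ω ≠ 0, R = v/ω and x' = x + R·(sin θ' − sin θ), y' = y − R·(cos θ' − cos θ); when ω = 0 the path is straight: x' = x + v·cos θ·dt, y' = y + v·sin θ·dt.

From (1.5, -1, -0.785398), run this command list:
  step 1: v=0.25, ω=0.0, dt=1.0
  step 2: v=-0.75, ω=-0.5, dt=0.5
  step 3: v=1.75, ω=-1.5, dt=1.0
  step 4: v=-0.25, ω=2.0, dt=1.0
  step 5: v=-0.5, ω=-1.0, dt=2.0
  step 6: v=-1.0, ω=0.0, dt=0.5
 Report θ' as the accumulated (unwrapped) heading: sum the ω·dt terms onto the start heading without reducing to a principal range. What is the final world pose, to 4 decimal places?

step 1: θ'=-0.7854 (straight) → pose (1.6768, -1.1768, -0.7854)
step 2: θ'=-1.0354 (R=1.5000) → pose (1.4473, -0.8814, -1.0354)
step 3: θ'=-2.5354 (R=-1.1667) → pose (1.1086, -2.4354, -2.5354)
step 4: θ'=-0.5354 (R=-0.1250) → pose (1.1012, -2.2252, -0.5354)
step 5: θ'=-2.5354 (R=0.5000) → pose (1.0714, -1.3842, -2.5354)
step 6: θ'=-2.5354 (straight) → pose (1.4823, -1.0993, -2.5354)

(1.4823, -1.0993, -2.5354)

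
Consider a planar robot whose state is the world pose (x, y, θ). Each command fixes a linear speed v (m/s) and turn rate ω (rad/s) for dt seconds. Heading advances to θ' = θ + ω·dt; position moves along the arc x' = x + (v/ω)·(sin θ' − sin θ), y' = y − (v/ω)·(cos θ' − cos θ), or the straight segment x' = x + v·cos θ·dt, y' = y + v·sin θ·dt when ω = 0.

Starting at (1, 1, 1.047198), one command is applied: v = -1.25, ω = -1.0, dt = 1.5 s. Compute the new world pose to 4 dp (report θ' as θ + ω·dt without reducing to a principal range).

(-0.6294, 0.5010, -0.4528)

θ' = 1.0472 + -1.0·1.5 = -0.4528
R = v/ω = -1.25/-1.0 = 1.2500
x' = 1 + 1.2500·(sin -0.4528 − sin 1.0472) = -0.6294
y' = 1 − 1.2500·(cos -0.4528 − cos 1.0472) = 0.5010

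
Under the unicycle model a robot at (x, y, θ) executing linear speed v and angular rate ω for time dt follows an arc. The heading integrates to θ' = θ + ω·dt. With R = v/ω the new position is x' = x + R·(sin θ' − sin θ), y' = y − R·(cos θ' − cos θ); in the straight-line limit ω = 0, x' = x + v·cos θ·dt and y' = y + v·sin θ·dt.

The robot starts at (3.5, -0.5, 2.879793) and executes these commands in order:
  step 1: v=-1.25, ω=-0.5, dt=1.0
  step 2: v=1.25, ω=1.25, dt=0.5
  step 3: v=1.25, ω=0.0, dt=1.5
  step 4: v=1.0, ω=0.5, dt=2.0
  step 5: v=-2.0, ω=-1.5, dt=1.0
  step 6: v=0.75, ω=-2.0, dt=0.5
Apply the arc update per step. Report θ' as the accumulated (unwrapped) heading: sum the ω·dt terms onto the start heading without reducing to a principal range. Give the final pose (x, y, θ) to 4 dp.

step 1: θ'=2.3798 (R=2.5000) → pose (4.5785, -1.1058, 2.3798)
step 2: θ'=3.0048 (R=1.0000) → pose (4.0247, -0.8388, 3.0048)
step 3: θ'=3.0048 (straight) → pose (2.1672, -0.5831, 3.0048)
step 4: θ'=4.0048 (R=2.0000) → pose (0.3746, -1.2644, 4.0048)
step 5: θ'=2.5048 (R=1.3333) → pose (2.1806, -1.0590, 2.5048)
step 6: θ'=1.5048 (R=-0.3750) → pose (2.0294, -0.7328, 1.5048)

(2.0294, -0.7328, 1.5048)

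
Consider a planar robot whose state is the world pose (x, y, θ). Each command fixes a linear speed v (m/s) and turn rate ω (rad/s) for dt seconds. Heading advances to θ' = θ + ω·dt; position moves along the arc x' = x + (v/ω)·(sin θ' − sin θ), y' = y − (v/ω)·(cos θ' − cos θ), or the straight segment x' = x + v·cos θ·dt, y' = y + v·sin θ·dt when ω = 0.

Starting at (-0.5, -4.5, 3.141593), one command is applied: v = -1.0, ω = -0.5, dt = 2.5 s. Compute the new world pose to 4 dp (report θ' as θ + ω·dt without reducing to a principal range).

θ' = 3.1416 + -0.5·2.5 = 1.8916
R = v/ω = -1.0/-0.5 = 2.0000
x' = -0.5 + 2.0000·(sin 1.8916 − sin 3.1416) = 1.3980
y' = -4.5 − 2.0000·(cos 1.8916 − cos 3.1416) = -5.8694

(1.3980, -5.8694, 1.8916)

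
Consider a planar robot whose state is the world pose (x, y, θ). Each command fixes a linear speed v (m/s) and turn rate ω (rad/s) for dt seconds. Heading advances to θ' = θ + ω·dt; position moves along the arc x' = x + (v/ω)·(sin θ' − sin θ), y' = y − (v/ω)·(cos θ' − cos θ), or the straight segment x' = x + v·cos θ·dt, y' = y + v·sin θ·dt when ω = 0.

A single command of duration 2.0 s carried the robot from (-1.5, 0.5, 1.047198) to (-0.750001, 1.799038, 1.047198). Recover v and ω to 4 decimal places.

v = 0.7500, ω = 0.0000

Δθ = 1.047198 − 1.047198 = 0.000000
ω = Δθ/dt = 0.000000/2.0 = 0.0000
ω = 0 → v = (Δx·cos θ + Δy·sin θ)/dt = 0.7500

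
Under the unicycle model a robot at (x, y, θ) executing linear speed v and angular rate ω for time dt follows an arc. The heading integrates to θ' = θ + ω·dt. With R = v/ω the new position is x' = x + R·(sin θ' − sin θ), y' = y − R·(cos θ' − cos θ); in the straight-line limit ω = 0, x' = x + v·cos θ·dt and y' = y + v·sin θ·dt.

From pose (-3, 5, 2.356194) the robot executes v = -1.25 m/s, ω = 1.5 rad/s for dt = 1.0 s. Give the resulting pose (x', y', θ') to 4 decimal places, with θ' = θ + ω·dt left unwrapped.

θ' = 2.3562 + 1.5·1.0 = 3.8562
R = v/ω = -1.25/1.5 = -0.8333
x' = -3 + -0.8333·(sin 3.8562 − sin 2.3562) = -1.8646
y' = 5 − -0.8333·(cos 3.8562 − cos 2.3562) = 4.9598

(-1.8646, 4.9598, 3.8562)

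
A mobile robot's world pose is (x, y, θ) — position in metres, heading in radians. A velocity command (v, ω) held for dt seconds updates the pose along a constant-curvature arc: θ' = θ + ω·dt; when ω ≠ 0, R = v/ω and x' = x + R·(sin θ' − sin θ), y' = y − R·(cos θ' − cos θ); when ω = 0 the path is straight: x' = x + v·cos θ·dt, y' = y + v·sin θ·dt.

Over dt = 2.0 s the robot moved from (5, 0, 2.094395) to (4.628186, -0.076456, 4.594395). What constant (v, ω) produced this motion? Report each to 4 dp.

Δθ = 4.594395 − 2.094395 = 2.500000
ω = Δθ/dt = 2.500000/2.0 = 1.2500
R = Δx/(sin θ' − sin θ) = 0.2000
v = R·ω = 0.2000·1.2500 = 0.2500

v = 0.2500, ω = 1.2500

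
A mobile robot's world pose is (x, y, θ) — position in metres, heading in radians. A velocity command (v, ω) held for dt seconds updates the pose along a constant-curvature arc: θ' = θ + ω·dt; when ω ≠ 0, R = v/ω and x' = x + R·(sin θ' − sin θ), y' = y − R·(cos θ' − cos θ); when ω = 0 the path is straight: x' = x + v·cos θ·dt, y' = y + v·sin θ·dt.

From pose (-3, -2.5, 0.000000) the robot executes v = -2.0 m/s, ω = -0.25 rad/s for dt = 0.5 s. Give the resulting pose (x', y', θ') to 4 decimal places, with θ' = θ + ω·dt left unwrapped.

(-3.9974, -2.4376, -0.1250)

θ' = 0.0000 + -0.25·0.5 = -0.1250
R = v/ω = -2.0/-0.25 = 8.0000
x' = -3 + 8.0000·(sin -0.1250 − sin 0.0000) = -3.9974
y' = -2.5 − 8.0000·(cos -0.1250 − cos 0.0000) = -2.4376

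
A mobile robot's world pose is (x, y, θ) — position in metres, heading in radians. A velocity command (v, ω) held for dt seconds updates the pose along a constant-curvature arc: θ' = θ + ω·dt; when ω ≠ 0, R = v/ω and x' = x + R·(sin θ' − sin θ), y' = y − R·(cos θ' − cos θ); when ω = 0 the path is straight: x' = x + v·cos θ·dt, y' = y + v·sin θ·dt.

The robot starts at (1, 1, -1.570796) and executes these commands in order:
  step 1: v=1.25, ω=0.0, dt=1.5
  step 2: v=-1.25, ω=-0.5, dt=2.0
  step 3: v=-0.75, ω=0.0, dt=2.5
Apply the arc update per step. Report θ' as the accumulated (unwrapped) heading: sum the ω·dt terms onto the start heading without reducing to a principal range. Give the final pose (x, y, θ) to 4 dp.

step 1: θ'=-1.5708 (straight) → pose (1.0000, -0.8750, -1.5708)
step 2: θ'=-2.5708 (R=2.5000) → pose (2.1492, 1.2287, -2.5708)
step 3: θ'=-2.5708 (straight) → pose (3.7270, 2.2417, -2.5708)

(3.7270, 2.2417, -2.5708)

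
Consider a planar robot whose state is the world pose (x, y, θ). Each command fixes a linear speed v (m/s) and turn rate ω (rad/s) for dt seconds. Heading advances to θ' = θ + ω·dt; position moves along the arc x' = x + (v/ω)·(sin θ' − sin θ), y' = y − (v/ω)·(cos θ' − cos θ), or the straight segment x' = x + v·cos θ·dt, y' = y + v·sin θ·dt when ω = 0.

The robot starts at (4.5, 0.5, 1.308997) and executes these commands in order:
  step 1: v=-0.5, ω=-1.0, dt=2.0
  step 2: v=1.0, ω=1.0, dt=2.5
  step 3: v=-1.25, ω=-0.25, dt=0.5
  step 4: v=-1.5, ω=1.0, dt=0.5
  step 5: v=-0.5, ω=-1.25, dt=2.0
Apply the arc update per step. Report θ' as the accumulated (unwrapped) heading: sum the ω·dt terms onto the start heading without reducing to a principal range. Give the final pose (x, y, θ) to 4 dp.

step 1: θ'=-0.6910 (R=0.5000) → pose (3.6984, 0.2441, -0.6910)
step 2: θ'=1.8090 (R=1.0000) → pose (5.3075, 1.2507, 1.8090)
step 3: θ'=1.6840 (R=5.0000) → pose (5.4166, 0.6357, 1.6840)
step 4: θ'=2.1840 (R=-1.5000) → pose (5.6803, -0.0581, 2.1840)
step 5: θ'=-0.3160 (R=0.4000) → pose (5.2289, -0.6685, -0.3160)

(5.2289, -0.6685, -0.3160)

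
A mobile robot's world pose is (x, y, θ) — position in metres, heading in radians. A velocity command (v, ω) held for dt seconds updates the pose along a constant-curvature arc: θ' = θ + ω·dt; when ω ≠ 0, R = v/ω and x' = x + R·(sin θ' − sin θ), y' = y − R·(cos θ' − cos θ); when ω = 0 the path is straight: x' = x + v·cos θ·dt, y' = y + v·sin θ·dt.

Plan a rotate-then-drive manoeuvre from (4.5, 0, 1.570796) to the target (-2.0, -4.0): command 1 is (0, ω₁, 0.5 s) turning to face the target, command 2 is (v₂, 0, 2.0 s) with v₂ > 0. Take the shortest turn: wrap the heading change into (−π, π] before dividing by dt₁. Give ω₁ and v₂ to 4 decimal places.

ω₁ = 4.2449, v₂ = 3.8161

heading to target = atan2(-4−0, -2−4.5) = -2.5899
Δθ = wrap(-2.5899 − 1.5708) = 2.1225; ω₁ = Δθ/dt₁ = 4.2449
distance = √((-2−4.5)² + (-4−0)²) = 7.6322; v₂ = distance/dt₂ = 3.8161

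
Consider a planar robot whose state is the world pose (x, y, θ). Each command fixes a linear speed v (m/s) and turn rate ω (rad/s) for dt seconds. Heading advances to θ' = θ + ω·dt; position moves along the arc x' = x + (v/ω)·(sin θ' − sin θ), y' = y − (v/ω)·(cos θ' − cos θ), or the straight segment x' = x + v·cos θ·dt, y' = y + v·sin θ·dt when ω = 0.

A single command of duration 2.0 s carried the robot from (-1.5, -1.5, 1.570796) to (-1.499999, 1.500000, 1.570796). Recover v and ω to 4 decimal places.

v = 1.5000, ω = 0.0000

Δθ = 1.570796 − 1.570796 = 0.000000
ω = Δθ/dt = 0.000000/2.0 = 0.0000
ω = 0 → v = (Δx·cos θ + Δy·sin θ)/dt = 1.5000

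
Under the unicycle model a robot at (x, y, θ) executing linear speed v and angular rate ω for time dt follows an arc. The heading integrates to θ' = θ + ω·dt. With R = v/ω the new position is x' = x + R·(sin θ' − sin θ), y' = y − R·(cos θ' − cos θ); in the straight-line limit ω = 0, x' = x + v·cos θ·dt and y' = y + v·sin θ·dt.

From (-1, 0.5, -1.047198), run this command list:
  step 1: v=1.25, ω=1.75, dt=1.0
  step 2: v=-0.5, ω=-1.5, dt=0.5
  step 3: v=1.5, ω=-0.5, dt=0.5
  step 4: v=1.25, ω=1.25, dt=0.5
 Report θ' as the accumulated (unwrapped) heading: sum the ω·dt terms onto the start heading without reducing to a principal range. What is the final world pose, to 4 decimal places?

step 1: θ'=0.7028 (R=0.7143) → pose (0.0803, 0.3121, 0.7028)
step 2: θ'=-0.0472 (R=0.3333) → pose (-0.1509, 0.2335, -0.0472)
step 3: θ'=-0.2972 (R=-3.0000) → pose (0.5861, 0.1053, -0.2972)
step 4: θ'=0.3278 (R=1.0000) → pose (1.2009, 0.1147, 0.3278)

(1.2009, 0.1147, 0.3278)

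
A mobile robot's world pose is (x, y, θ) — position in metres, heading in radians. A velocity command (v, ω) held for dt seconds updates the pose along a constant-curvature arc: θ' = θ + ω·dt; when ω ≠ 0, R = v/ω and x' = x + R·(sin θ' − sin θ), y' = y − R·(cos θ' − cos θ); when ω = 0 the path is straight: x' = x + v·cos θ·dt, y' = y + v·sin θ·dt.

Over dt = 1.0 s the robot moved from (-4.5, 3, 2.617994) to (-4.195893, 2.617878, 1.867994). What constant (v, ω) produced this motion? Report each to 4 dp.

Δθ = 1.867994 − 2.617994 = -0.750000
ω = Δθ/dt = -0.750000/1.0 = -0.7500
R = −Δy/(cos θ' − cos θ) = 0.6667
v = R·ω = 0.6667·-0.7500 = -0.5000

v = -0.5000, ω = -0.7500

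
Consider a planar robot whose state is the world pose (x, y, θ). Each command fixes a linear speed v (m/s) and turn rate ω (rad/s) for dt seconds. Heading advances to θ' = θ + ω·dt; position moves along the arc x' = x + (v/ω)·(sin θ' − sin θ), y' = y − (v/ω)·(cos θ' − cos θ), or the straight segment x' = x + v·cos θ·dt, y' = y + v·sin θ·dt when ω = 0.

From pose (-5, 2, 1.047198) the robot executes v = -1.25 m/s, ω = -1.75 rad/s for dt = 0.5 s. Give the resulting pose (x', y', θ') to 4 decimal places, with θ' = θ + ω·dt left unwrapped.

θ' = 1.0472 + -1.75·0.5 = 0.1722
R = v/ω = -1.25/-1.75 = 0.7143
x' = -5 + 0.7143·(sin 0.1722 − sin 1.0472) = -5.4962
y' = 2 − 0.7143·(cos 0.1722 − cos 1.0472) = 1.6534

(-5.4962, 1.6534, 0.1722)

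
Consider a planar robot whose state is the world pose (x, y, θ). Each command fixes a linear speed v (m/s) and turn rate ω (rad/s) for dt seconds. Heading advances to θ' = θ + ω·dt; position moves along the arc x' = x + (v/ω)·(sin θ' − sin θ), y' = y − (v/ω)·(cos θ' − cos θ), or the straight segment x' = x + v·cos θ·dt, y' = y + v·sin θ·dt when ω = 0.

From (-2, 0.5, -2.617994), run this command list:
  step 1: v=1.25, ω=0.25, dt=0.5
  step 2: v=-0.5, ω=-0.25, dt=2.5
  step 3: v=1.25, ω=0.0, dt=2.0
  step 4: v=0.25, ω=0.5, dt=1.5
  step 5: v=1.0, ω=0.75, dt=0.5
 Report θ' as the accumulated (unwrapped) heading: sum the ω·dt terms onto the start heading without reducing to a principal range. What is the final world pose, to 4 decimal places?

step 1: θ'=-2.4930 (R=5.0000) → pose (-2.5204, 0.1545, -2.4930)
step 2: θ'=-3.1180 (R=2.0000) → pose (-1.3594, 0.5601, -3.1180)
step 3: θ'=-3.1180 (straight) → pose (-3.8587, 0.5011, -3.1180)
step 4: θ'=-2.3680 (R=0.5000) → pose (-4.1963, 0.3590, -2.3680)
step 5: θ'=-1.9930 (R=1.3333) → pose (-4.4809, -0.0486, -1.9930)

(-4.4809, -0.0486, -1.9930)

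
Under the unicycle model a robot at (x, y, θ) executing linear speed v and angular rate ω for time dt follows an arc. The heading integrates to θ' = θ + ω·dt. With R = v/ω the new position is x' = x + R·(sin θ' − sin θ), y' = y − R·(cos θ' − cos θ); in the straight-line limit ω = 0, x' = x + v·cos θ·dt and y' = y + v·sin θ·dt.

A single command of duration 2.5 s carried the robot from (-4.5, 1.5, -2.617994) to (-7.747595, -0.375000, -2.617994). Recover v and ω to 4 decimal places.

Δθ = -2.617994 − -2.617994 = 0.000000
ω = Δθ/dt = 0.000000/2.5 = 0.0000
ω = 0 → v = (Δx·cos θ + Δy·sin θ)/dt = 1.5000

v = 1.5000, ω = 0.0000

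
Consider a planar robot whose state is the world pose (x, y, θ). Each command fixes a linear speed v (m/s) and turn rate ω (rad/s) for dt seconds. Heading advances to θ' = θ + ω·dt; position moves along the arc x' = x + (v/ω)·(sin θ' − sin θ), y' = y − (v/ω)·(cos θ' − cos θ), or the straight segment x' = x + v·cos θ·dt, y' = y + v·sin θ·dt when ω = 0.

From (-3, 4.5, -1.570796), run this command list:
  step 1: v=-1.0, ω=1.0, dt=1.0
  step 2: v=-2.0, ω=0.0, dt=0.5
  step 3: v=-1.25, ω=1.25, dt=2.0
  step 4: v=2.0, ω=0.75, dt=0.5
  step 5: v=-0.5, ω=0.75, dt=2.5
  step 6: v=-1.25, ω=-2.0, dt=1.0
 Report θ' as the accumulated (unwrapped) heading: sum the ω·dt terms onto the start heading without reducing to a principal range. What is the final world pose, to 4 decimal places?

step 1: θ'=-0.5708 (R=-1.0000) → pose (-3.4597, 5.3415, -0.5708)
step 2: θ'=-0.5708 (straight) → pose (-4.3012, 5.8818, -0.5708)
step 3: θ'=1.9292 (R=-1.0000) → pose (-5.7779, 4.6895, 1.9292)
step 4: θ'=2.3042 (R=2.6667) → pose (-6.2941, 5.5392, 2.3042)
step 5: θ'=4.1792 (R=-0.6667) → pose (-5.2247, 5.6466, 4.1792)
step 6: θ'=2.1792 (R=0.6250) → pose (-4.1736, 5.6861, 2.1792)

(-4.1736, 5.6861, 2.1792)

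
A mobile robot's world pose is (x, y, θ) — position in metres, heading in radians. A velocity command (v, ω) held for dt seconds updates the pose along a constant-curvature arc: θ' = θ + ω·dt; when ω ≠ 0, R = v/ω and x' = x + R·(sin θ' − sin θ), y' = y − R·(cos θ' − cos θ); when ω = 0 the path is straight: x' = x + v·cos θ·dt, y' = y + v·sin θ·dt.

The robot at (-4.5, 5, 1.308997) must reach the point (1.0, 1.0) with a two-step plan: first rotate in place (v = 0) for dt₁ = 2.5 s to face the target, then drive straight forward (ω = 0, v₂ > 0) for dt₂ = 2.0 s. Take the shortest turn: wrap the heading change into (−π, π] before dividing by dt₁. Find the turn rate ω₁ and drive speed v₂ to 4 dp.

ω₁ = -0.7751, v₂ = 3.4004

heading to target = atan2(1−5, 1−-4.5) = -0.6288
Δθ = wrap(-0.6288 − 1.3090) = -1.9378; ω₁ = Δθ/dt₁ = -0.7751
distance = √((1−-4.5)² + (1−5)²) = 6.8007; v₂ = distance/dt₂ = 3.4004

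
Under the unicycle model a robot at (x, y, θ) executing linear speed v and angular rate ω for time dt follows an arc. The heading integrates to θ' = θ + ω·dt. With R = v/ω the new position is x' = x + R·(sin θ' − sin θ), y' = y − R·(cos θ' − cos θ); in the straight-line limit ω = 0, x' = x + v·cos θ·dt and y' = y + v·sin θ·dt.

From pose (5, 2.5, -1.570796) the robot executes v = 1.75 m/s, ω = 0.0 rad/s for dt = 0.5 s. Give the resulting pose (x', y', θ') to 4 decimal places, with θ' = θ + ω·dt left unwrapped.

θ' = -1.5708 + 0.0·0.5 = -1.5708
ω = 0 → straight: x' = 5 + 1.75·cos(-1.5708)·0.5 = 5.0000
y' = 2.5 + 1.75·sin(-1.5708)·0.5 = 1.6250

(5.0000, 1.6250, -1.5708)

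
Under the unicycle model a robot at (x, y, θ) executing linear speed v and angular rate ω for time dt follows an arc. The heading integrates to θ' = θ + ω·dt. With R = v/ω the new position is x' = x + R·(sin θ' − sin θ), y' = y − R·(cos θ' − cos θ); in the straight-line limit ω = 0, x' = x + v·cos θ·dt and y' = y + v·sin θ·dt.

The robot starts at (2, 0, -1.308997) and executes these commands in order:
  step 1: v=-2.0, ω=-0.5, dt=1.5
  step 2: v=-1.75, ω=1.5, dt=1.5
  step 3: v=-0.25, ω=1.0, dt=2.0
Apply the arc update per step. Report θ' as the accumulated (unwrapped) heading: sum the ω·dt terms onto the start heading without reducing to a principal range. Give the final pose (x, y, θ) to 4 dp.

step 1: θ'=-2.0590 (R=4.0000) → pose (2.3310, 2.9114, -2.0590)
step 2: θ'=0.1910 (R=-1.1667) → pose (1.0791, 4.6041, 0.1910)
step 3: θ'=2.1910 (R=-0.2500) → pose (0.9232, 4.2133, 2.1910)

(0.9232, 4.2133, 2.1910)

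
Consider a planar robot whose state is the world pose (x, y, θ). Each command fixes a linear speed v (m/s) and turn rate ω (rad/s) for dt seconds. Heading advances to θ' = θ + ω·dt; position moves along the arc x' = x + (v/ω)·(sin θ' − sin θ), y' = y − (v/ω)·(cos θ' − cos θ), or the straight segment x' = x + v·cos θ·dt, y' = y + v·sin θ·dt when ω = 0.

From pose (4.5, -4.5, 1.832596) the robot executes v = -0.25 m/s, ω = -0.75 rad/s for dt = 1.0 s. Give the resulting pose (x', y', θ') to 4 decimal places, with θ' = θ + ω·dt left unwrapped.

(4.4724, -4.7426, 1.0826)

θ' = 1.8326 + -0.75·1.0 = 1.0826
R = v/ω = -0.25/-0.75 = 0.3333
x' = 4.5 + 0.3333·(sin 1.0826 − sin 1.8326) = 4.4724
y' = -4.5 − 0.3333·(cos 1.0826 − cos 1.8326) = -4.7426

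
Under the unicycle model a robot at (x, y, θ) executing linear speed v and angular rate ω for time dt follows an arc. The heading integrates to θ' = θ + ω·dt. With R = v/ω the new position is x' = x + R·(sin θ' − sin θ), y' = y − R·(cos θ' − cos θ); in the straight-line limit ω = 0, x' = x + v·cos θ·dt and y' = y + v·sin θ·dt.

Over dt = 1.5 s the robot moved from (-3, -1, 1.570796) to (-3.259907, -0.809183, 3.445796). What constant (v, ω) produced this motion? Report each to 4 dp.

v = 0.2500, ω = 1.2500

Δθ = 3.445796 − 1.570796 = 1.875000
ω = Δθ/dt = 1.875000/1.5 = 1.2500
R = Δx/(sin θ' − sin θ) = 0.2000
v = R·ω = 0.2000·1.2500 = 0.2500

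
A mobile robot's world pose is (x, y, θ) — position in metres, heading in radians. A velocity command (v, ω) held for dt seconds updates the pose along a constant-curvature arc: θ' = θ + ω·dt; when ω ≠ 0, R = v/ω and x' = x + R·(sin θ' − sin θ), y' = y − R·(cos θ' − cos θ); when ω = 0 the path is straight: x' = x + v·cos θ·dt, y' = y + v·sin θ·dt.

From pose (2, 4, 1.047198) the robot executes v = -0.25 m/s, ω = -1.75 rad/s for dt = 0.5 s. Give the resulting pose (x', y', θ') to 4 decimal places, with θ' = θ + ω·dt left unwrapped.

(1.9008, 3.9307, 0.1722)

θ' = 1.0472 + -1.75·0.5 = 0.1722
R = v/ω = -0.25/-1.75 = 0.1429
x' = 2 + 0.1429·(sin 0.1722 − sin 1.0472) = 1.9008
y' = 4 − 0.1429·(cos 0.1722 − cos 1.0472) = 3.9307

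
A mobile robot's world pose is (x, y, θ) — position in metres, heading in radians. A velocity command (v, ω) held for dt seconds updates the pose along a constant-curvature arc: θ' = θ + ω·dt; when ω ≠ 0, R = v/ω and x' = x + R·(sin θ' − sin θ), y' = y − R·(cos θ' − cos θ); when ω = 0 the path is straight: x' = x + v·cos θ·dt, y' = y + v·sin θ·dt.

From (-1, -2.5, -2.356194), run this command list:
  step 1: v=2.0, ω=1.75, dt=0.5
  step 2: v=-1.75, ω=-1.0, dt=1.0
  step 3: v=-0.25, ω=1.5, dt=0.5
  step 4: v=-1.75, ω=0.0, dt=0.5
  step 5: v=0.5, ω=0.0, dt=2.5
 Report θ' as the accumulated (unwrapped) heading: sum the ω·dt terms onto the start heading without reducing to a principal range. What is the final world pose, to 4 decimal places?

(-0.6583, -2.1369, -1.7312)

step 1: θ'=-1.4812 (R=1.1429) → pose (-1.3302, -3.4104, -1.4812)
step 2: θ'=-2.4812 (R=1.7500) → pose (-0.6607, -1.8717, -2.4812)
step 3: θ'=-1.7312 (R=-0.1667) → pose (-0.5984, -1.7667, -1.7312)
step 4: θ'=-1.7312 (straight) → pose (-0.4586, -0.9030, -1.7312)
step 5: θ'=-1.7312 (straight) → pose (-0.6583, -2.1369, -1.7312)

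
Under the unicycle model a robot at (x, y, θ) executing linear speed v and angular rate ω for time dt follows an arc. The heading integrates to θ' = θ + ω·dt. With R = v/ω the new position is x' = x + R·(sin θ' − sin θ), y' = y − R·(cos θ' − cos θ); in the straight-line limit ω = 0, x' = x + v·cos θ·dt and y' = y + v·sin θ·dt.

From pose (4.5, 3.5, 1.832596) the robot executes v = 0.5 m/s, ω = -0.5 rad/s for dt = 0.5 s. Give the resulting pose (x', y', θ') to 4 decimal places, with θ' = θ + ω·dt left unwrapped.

θ' = 1.8326 + -0.5·0.5 = 1.5826
R = v/ω = 0.5/-0.5 = -1.0000
x' = 4.5 + -1.0000·(sin 1.5826 − sin 1.8326) = 4.4660
y' = 3.5 − -1.0000·(cos 1.5826 − cos 1.8326) = 3.7470

(4.4660, 3.7470, 1.5826)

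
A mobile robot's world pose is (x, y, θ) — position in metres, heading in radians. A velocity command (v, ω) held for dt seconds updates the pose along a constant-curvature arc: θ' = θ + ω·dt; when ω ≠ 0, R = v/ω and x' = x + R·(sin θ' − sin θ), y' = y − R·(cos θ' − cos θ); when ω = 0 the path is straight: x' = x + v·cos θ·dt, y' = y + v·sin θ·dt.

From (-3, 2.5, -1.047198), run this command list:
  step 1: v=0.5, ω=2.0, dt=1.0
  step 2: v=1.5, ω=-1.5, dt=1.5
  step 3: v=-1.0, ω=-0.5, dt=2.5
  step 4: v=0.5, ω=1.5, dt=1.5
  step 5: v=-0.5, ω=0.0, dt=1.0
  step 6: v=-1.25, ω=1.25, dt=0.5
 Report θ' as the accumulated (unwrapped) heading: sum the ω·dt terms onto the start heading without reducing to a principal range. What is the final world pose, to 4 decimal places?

(-1.0001, 3.9104, 0.3278)

step 1: θ'=0.9528 (R=0.2500) → pose (-2.5797, 2.4801, 0.9528)
step 2: θ'=-1.2972 (R=-1.0000) → pose (-0.8019, 2.1709, -1.2972)
step 3: θ'=-2.5472 (R=2.0000) → pose (0.0037, 4.3683, -2.5472)
step 4: θ'=-0.2972 (R=0.3333) → pose (0.0928, 3.7734, -0.2972)
step 5: θ'=-0.2972 (straight) → pose (-0.3853, 3.9199, -0.2972)
step 6: θ'=0.3278 (R=-1.0000) → pose (-1.0001, 3.9104, 0.3278)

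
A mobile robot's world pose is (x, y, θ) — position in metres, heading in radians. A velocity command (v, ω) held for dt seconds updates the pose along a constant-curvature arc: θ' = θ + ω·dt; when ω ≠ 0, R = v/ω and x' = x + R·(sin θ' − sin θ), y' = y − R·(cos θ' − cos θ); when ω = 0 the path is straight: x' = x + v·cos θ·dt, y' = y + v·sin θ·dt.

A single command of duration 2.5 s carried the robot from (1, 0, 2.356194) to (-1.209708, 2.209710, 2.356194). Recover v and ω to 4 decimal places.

Δθ = 2.356194 − 2.356194 = 0.000000
ω = Δθ/dt = 0.000000/2.5 = 0.0000
ω = 0 → v = (Δx·cos θ + Δy·sin θ)/dt = 1.2500

v = 1.2500, ω = 0.0000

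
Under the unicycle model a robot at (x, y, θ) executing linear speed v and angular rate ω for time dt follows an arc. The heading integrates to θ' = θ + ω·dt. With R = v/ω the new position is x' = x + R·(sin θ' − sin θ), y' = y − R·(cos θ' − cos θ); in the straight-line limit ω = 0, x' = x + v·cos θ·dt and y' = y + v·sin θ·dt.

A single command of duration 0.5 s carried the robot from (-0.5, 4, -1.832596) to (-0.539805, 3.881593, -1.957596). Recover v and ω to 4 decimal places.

v = 0.2500, ω = -0.2500

Δθ = -1.957596 − -1.832596 = -0.125000
ω = Δθ/dt = -0.125000/0.5 = -0.2500
R = −Δy/(cos θ' − cos θ) = -1.0000
v = R·ω = -1.0000·-0.2500 = 0.2500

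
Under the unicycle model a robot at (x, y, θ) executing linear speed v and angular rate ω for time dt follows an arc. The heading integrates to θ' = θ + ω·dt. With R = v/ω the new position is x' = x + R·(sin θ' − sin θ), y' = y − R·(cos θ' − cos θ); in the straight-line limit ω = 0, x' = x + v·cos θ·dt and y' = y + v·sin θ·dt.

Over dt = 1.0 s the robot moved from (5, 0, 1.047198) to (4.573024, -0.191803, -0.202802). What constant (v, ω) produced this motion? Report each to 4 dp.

Δθ = -0.202802 − 1.047198 = -1.250000
ω = Δθ/dt = -1.250000/1.0 = -1.2500
R = Δx/(sin θ' − sin θ) = 0.4000
v = R·ω = 0.4000·-1.2500 = -0.5000

v = -0.5000, ω = -1.2500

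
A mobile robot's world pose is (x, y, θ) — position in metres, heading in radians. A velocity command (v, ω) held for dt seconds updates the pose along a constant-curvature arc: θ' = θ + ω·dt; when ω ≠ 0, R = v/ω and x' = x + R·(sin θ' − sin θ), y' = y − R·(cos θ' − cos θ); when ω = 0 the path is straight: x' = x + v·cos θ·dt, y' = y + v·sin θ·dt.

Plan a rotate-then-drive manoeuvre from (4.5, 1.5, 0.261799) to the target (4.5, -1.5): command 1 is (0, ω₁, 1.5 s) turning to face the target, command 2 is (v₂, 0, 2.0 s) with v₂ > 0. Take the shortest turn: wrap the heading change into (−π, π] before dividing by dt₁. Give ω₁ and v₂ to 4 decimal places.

ω₁ = -1.2217, v₂ = 1.5000

heading to target = atan2(-1.5−1.5, 4.5−4.5) = -1.5708
Δθ = wrap(-1.5708 − 0.2618) = -1.8326; ω₁ = Δθ/dt₁ = -1.2217
distance = √((4.5−4.5)² + (-1.5−1.5)²) = 3.0000; v₂ = distance/dt₂ = 1.5000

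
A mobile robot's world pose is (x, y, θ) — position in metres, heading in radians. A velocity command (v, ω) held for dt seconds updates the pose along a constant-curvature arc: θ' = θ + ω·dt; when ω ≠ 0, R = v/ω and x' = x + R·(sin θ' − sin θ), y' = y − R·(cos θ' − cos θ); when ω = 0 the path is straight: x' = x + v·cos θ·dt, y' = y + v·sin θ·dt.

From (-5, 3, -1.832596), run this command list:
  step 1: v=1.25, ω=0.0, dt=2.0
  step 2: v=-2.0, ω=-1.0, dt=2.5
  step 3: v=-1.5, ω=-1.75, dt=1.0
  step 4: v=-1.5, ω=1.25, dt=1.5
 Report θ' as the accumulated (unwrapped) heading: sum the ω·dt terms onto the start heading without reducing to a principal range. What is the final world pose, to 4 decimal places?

step 1: θ'=-1.8326 (straight) → pose (-5.6470, 0.5852, -1.8326)
step 2: θ'=-4.3326 (R=2.0000) → pose (-1.8577, 0.8090, -4.3326)
step 3: θ'=-6.0826 (R=0.8571) → pose (-2.4830, -0.3487, -6.0826)
step 4: θ'=-4.2076 (R=-1.2000) → pose (-3.2942, -2.1050, -4.2076)

(-3.2942, -2.1050, -4.2076)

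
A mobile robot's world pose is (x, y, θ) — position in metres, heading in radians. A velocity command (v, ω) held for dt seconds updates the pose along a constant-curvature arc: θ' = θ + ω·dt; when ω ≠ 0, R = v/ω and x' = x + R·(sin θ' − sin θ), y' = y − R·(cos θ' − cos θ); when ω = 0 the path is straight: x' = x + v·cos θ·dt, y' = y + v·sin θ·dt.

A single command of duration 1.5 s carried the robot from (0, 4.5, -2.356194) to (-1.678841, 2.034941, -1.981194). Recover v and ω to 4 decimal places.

v = 2.0000, ω = 0.2500

Δθ = -1.981194 − -2.356194 = 0.375000
ω = Δθ/dt = 0.375000/1.5 = 0.2500
R = −Δy/(cos θ' − cos θ) = 8.0000
v = R·ω = 8.0000·0.2500 = 2.0000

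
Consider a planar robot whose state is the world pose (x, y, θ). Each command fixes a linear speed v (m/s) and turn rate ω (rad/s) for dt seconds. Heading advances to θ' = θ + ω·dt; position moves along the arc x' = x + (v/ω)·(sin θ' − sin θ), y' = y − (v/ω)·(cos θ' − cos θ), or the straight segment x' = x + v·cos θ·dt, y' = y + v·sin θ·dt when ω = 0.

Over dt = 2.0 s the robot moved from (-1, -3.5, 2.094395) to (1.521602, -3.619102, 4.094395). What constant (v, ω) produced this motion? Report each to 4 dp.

Δθ = 4.094395 − 2.094395 = 2.000000
ω = Δθ/dt = 2.000000/2.0 = 1.0000
R = Δx/(sin θ' − sin θ) = -1.5000
v = R·ω = -1.5000·1.0000 = -1.5000

v = -1.5000, ω = 1.0000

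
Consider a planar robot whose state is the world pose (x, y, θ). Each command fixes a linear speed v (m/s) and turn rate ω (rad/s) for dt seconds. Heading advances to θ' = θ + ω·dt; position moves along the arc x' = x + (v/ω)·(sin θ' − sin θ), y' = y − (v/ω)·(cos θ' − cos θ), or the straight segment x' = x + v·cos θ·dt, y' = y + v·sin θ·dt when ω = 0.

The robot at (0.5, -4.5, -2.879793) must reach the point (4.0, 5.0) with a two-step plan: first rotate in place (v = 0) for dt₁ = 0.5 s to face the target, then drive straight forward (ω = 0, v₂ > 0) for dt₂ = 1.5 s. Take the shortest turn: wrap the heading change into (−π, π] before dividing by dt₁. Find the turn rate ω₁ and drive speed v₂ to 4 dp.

ω₁ = -4.3712, v₂ = 6.7495

heading to target = atan2(5−-4.5, 4−0.5) = 1.2178
Δθ = wrap(1.2178 − -2.8798) = -2.1856; ω₁ = Δθ/dt₁ = -4.3712
distance = √((4−0.5)² + (5−-4.5)²) = 10.1242; v₂ = distance/dt₂ = 6.7495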